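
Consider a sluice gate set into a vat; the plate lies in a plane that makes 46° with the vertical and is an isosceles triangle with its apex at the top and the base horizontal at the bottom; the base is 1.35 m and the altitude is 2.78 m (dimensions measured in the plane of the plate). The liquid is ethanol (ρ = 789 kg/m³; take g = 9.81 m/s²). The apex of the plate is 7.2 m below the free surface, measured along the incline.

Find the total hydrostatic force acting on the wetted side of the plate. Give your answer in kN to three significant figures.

γ = ρg = 789 × 9.81 / 1000 = 7.74009 kN/m³.
The plate makes 46° with the vertical, i.e. θ = 90° − 46° = 44° to the horizontal. Measuring y along the incline from the free-surface line, vertical depth h = y·sinθ with sinθ = 0.694658.
With the apex up, the centroid sits 2h/3 = 2 × 2.78/3 = 1.85333 m below the apex, so y_c = 7.2 + 1.85333 = 9.05333 m and h_c = 9.05333 × 0.694658 = 6.28897 m.
A = ½ × 1.35 × 2.78 = 1.8765 m².
Resultant F = γ·h_c·A = 7.74009 × 6.28897 × 1.8765 = 91.3428 kN.

F ≈ 91.3 kN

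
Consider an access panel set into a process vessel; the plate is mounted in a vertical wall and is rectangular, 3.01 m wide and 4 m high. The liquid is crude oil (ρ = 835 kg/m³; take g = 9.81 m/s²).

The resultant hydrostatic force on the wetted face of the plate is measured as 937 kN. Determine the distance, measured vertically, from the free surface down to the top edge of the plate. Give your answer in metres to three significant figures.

γ = ρg = 835 × 9.81 / 1000 = 8.19135 kN/m³.
A = 3.01 × 4 = 12.04 m².
From F = γ·h_c·A, the centroid depth is h_c = 937/(8.19135 × 12.04) = 9.50074 m.
The centroid lies 4/2 = 2 m below the top edge, so the top edge sits at h_top = 9.50074 − 2 = 7.50074 m below the surface.

d_top ≈ 7.50 m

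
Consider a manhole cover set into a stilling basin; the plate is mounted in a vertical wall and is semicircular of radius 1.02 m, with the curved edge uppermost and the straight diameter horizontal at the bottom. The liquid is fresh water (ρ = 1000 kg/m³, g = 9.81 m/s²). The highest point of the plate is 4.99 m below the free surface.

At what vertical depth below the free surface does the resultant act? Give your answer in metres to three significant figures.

h_p = 5.59 m

γ = ρg = 1000 × 9.81 = 9810 N/m³ = 9.81 kN/m³.
The centroid lies 4r/(3π) = 0.432901 m above the diameter, so r − 4r/(3π) = 1.02 − 0.432901 = 0.587099 m below the topmost point, so the centroid depth is h_c = 4.99 + 0.587099 = 5.5771 m.
A = πr²/2 = π × 1.02²/2 = 1.63426 m².
Resultant F = γ·h_c·A = 9.81 × 5.5771 × 1.63426 = 89.4126 kN.
I_c = (π/8 − 8/(9π))·r⁴ = 0.109757 × 1.02⁴ = 0.118805 m⁴.
Centre of pressure: y_p = y_c + I_c/(y_c·A) = 5.5771 + 0.118805/(5.5771 × 1.63426) = 5.5771 + 0.0130348 = 5.59013 m along the plane.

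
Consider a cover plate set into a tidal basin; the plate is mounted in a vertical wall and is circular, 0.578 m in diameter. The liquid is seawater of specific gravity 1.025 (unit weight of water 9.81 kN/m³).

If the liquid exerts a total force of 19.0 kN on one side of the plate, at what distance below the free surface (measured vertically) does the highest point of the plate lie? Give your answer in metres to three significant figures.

d_top ≈ 6.91 m

γ = 1.025 × 9.81 = 10.05525 kN/m³.
A = π(0.289)² = 0.262389 m².
From F = γ·h_c·A, the centroid depth is h_c = 19.0/(10.05525 × 0.262389) = 7.20137 m.
The centroid is at the centre, 0.289 m below the top of the plate, so the highest point sits at h_top = 7.20137 − 0.289 = 6.91237 m below the surface.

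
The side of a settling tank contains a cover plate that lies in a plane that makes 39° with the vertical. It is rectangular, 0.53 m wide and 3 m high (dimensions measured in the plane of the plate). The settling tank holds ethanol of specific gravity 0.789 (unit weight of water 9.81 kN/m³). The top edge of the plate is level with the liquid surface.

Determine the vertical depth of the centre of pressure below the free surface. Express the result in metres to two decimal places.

h_p = 1.55 m

γ = 0.789 × 9.81 = 7.74009 kN/m³.
The plate makes 39° with the vertical, i.e. θ = 90° − 39° = 51° to the horizontal. Measuring y along the incline from the free-surface line, vertical depth h = y·sinθ with sinθ = 0.777146.
The centroid lies 3/2 = 1.5 m below the top edge, so y_c = 1.5 m and h_c = 1.5 × 0.777146 = 1.16572 m.
A = 0.53 × 3 = 1.59 m².
Resultant F = γ·h_c·A = 7.74009 × 1.16572 × 1.59 = 14.3462 kN.
I_c = b·h³/12 = 0.53 × 3³/12 = 1.1925 m⁴.
Centre of pressure: y_p = y_c + I_c/(y_c·A) = 1.5 + 1.1925/(1.5 × 1.59) = 1.5 + 0.5 = 2 m along the plane.
Vertically, h_p = y_p·sinθ = 2 × 0.777146 = 1.55429 m.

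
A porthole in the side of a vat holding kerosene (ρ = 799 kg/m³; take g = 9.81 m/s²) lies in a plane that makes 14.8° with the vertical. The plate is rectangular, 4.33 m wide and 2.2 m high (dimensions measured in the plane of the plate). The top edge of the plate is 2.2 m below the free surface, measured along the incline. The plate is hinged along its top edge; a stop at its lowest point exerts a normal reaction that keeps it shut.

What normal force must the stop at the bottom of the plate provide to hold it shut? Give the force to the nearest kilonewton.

γ = ρg = 799 × 9.81 / 1000 = 7.83819 kN/m³.
The plate makes 14.8° with the vertical, i.e. θ = 90° − 14.8° = 75.2° to the horizontal. Measuring y along the incline from the free-surface line, vertical depth h = y·sinθ with sinθ = 0.966823.
The centroid lies 2.2/2 = 1.1 m below the top edge, so y_c = 2.2 + 1.1 = 3.3 m and h_c = 3.3 × 0.966823 = 3.19052 m.
A = 4.33 × 2.2 = 9.526 m².
Resultant F = γ·h_c·A = 7.83819 × 3.19052 × 9.526 = 238.225 kN.
I_c = b·h³/12 = 4.33 × 2.2³/12 = 3.84215 m⁴.
Centre of pressure: y_p = y_c + I_c/(y_c·A) = 3.3 + 3.84215/(3.3 × 9.526) = 3.3 + 0.122222 = 3.42222 m along the plane.
The resultant acts 1.1 + 0.122222 = 1.22222 m (along the plate) below the hinge at the top edge, so the moment about the hinge is M = F × 1.22222 = 238.225 × 1.22222 = 291.163 kN·m.
A normal force at the bottom, 2.2 m from the hinge, must supply this moment: P = 291.163/2.2 = 132.347 kN.

P ≈ 132 kN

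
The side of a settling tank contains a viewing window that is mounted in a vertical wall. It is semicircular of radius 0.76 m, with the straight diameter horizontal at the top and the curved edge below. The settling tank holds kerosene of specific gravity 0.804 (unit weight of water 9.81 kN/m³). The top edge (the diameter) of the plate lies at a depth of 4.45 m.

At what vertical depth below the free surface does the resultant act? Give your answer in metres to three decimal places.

h_p = 4.781 m

γ = 0.804 × 9.81 = 7.88724 kN/m³.
The centroid of a semicircle lies 4r/(3π) = 0.322554 m from the diameter, here below the top edge, so the centroid depth is h_c = 4.45 + 0.322554 = 4.77255 m.
A = πr²/2 = π × 0.76²/2 = 0.907292 m².
Resultant F = γ·h_c·A = 7.88724 × 4.77255 × 0.907292 = 34.1525 kN.
I_c = (π/8 − 8/(9π))·r⁴ = 0.109757 × 0.76⁴ = 0.0366173 m⁴.
Centre of pressure: y_p = y_c + I_c/(y_c·A) = 4.77255 + 0.0366173/(4.77255 × 0.907292) = 4.77255 + 0.00845646 = 4.78101 m along the plane.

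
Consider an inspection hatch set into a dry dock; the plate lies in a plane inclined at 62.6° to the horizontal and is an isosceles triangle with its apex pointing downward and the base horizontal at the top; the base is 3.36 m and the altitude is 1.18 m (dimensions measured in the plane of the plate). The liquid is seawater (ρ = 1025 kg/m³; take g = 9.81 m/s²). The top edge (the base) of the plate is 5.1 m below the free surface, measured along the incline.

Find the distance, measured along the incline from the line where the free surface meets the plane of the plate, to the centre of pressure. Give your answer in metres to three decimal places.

y_p = 5.507 m

γ = ρg = 1025 × 9.81 / 1000 = 10.05525 kN/m³.
Let θ = 62.6° be the plate's angle to the horizontal; measure y along the incline from where the plane meets the free surface. Vertical depth h = y·sinθ with sinθ = 0.887815.
With the apex down, the centroid sits h/3 = 1.18/3 = 0.393333 m below the base (the top edge), so y_c = 5.1 + 0.393333 = 5.49333 m and h_c = 5.49333 × 0.887815 = 4.87706 m.
A = ½ × 3.36 × 1.18 = 1.9824 m².
Resultant F = γ·h_c·A = 10.05525 × 4.87706 × 1.9824 = 97.217 kN.
I_c = b·h³/36 = 3.36 × 1.18³/36 = 0.15335 m⁴.
Centre of pressure: y_p = y_c + I_c/(y_c·A) = 5.49333 + 0.15335/(5.49333 × 1.9824) = 5.49333 + 0.0140818 = 5.50741 m along the plane.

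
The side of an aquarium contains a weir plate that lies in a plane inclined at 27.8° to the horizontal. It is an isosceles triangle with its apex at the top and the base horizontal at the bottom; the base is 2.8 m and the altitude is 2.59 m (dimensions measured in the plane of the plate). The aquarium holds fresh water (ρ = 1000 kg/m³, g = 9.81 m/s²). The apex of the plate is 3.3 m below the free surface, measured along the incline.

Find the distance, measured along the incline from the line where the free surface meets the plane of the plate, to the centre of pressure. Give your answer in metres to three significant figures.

y_p = 5.10 m

γ = ρg = 1000 × 9.81 = 9810 N/m³ = 9.81 kN/m³.
Let θ = 27.8° be the plate's angle to the horizontal; measure y along the incline from where the plane meets the free surface. Vertical depth h = y·sinθ with sinθ = 0.466387.
With the apex up, the centroid sits 2h/3 = 2 × 2.59/3 = 1.72667 m below the apex, so y_c = 3.3 + 1.72667 = 5.02667 m and h_c = 5.02667 × 0.466387 = 2.34437 m.
A = ½ × 2.8 × 2.59 = 3.626 m².
Resultant F = γ·h_c·A = 9.81 × 2.34437 × 3.626 = 83.3917 kN.
I_c = b·h³/36 = 2.8 × 2.59³/36 = 1.35131 m⁴.
Centre of pressure: y_p = y_c + I_c/(y_c·A) = 5.02667 + 1.35131/(5.02667 × 3.626) = 5.02667 + 0.074139 = 5.10081 m along the plane.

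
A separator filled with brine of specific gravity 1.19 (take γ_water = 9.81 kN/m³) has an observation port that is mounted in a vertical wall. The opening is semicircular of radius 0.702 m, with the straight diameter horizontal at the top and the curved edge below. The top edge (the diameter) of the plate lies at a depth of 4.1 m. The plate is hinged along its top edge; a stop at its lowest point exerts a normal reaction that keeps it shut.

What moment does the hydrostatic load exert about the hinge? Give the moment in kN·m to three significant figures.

M ≈ 12.2 kN·m

γ = 1.19 × 9.81 = 11.6739 kN/m³.
The centroid of a semicircle lies 4r/(3π) = 0.297938 m from the diameter, here below the top edge, so the centroid depth is h_c = 4.1 + 0.297938 = 4.39794 m.
A = πr²/2 = π × 0.702²/2 = 0.774095 m².
Resultant F = γ·h_c·A = 11.6739 × 4.39794 × 0.774095 = 39.7429 kN.
I_c = (π/8 − 8/(9π))·r⁴ = 0.109757 × 0.702⁴ = 0.0266551 m⁴.
Centre of pressure: y_p = y_c + I_c/(y_c·A) = 4.39794 + 0.0266551/(4.39794 × 0.774095) = 4.39794 + 0.00782955 = 4.40577 m along the plane.
The resultant acts 0.297938 + 0.00782955 = 0.305768 m (along the plate) below the hinge at the top edge, so the moment about the hinge is M = F × 0.305768 = 39.7429 × 0.305768 = 12.1521 kN·m.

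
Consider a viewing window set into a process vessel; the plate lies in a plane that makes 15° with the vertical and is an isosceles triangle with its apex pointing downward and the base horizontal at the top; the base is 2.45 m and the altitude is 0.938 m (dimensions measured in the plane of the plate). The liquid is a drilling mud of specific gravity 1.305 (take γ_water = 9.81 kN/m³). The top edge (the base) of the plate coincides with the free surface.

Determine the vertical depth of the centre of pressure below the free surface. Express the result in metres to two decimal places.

h_p = 0.45 m

γ = 1.305 × 9.81 = 12.80205 kN/m³.
The plate makes 15° with the vertical, i.e. θ = 90° − 15° = 75° to the horizontal. Measuring y along the incline from the free-surface line, vertical depth h = y·sinθ with sinθ = 0.965926.
With the apex down, the centroid sits h/3 = 0.938/3 = 0.312667 m below the base (the top edge), so y_c = 0.312667 m and h_c = 0.312667 × 0.965926 = 0.302013 m.
A = ½ × 2.45 × 0.938 = 1.14905 m².
Resultant F = γ·h_c·A = 12.80205 × 0.302013 × 1.14905 = 4.44267 kN.
I_c = b·h³/36 = 2.45 × 0.938³/36 = 0.0561658 m⁴.
Centre of pressure: y_p = y_c + I_c/(y_c·A) = 0.312667 + 0.0561658/(0.312667 × 1.14905) = 0.312667 + 0.156333 = 0.469 m along the plane.
Vertically, h_p = y_p·sinθ = 0.469 × 0.965926 = 0.453019 m.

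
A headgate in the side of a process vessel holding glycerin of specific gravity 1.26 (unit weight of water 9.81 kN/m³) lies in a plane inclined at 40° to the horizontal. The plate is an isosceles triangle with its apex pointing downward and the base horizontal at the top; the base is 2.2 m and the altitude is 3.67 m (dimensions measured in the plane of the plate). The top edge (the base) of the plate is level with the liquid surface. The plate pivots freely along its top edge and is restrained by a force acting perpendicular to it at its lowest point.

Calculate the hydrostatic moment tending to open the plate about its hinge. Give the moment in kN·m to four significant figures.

M ≈ 72.00 kN·m

γ = 1.26 × 9.81 = 12.3606 kN/m³.
Let θ = 40° be the plate's angle to the horizontal; measure y along the incline from where the plane meets the free surface. Vertical depth h = y·sinθ with sinθ = 0.642788.
With the apex down, the centroid sits h/3 = 3.67/3 = 1.22333 m below the base (the top edge), so y_c = 1.22333 m and h_c = 1.22333 × 0.642788 = 0.786342 m.
A = ½ × 2.2 × 3.67 = 4.037 m².
Resultant F = γ·h_c·A = 12.3606 × 0.786342 × 4.037 = 39.2383 kN.
I_c = b·h³/36 = 2.2 × 3.67³/36 = 3.02077 m⁴.
Centre of pressure: y_p = y_c + I_c/(y_c·A) = 1.22333 + 3.02077/(1.22333 × 4.037) = 1.22333 + 0.611667 = 1.835 m along the plane.
The resultant acts 1.22333 + 0.611667 = 1.835 m (along the plate) below the hinge at the top edge, so the moment about the hinge is M = F × 1.835 = 39.2383 × 1.835 = 72.0023 kN·m.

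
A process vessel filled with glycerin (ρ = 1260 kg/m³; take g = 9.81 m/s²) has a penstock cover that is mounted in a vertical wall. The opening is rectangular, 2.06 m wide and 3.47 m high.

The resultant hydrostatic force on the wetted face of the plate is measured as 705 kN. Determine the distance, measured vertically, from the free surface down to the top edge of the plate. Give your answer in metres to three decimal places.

γ = ρg = 1260 × 9.81 / 1000 = 12.3606 kN/m³.
A = 2.06 × 3.47 = 7.1482 m².
From F = γ·h_c·A, the centroid depth is h_c = 705/(12.3606 × 7.1482) = 7.97908 m.
The centroid lies 3.47/2 = 1.735 m below the top edge, so the top edge sits at h_top = 7.97908 − 1.735 = 6.24408 m below the surface.

d_top ≈ 6.244 m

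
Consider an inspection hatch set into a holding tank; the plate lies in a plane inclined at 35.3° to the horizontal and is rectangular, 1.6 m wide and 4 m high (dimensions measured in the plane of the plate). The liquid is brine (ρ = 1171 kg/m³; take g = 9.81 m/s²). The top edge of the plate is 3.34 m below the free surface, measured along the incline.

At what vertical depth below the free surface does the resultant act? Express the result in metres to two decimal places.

h_p = 3.23 m

γ = ρg = 1171 × 9.81 / 1000 = 11.48751 kN/m³.
Let θ = 35.3° be the plate's angle to the horizontal; measure y along the incline from where the plane meets the free surface. Vertical depth h = y·sinθ with sinθ = 0.577858.
The centroid lies 4/2 = 2 m below the top edge, so y_c = 3.34 + 2 = 5.34 m and h_c = 5.34 × 0.577858 = 3.08576 m.
A = 1.6 × 4 = 6.4 m².
Resultant F = γ·h_c·A = 11.48751 × 3.08576 × 6.4 = 226.865 kN.
I_c = b·h³/12 = 1.6 × 4³/12 = 8.53333 m⁴.
Centre of pressure: y_p = y_c + I_c/(y_c·A) = 5.34 + 8.53333/(5.34 × 6.4) = 5.34 + 0.249688 = 5.58969 m along the plane.
Vertically, h_p = y_p·sinθ = 5.58969 × 0.577858 = 3.23005 m.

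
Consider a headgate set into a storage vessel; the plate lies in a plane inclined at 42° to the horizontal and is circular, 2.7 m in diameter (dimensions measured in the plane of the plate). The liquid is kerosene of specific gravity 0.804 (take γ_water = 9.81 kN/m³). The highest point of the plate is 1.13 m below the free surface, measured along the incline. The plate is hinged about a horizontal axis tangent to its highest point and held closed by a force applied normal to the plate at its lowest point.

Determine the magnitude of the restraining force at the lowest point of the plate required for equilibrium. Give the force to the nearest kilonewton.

P ≈ 43 kN

γ = 0.804 × 9.81 = 7.88724 kN/m³.
Let θ = 42° be the plate's angle to the horizontal; measure y along the incline from where the plane meets the free surface. Vertical depth h = y·sinθ with sinθ = 0.669131.
The centroid is at the centre, 1.35 m below the top of the plate, so y_c = 1.13 + 1.35 = 2.48 m and h_c = 2.48 × 0.669131 = 1.65944 m.
A = π(1.35)² = 5.72555 m².
Resultant F = γ·h_c·A = 7.88724 × 1.65944 × 5.72555 = 74.9383 kN.
I_c = πr⁴/4 = π × 1.35⁴/4 = 2.6087 m⁴.
Centre of pressure: y_p = y_c + I_c/(y_c·A) = 2.48 + 2.6087/(2.48 × 5.72555) = 2.48 + 0.183719 = 2.66372 m along the plane.
The resultant acts 1.35 + 0.183719 = 1.53372 m (along the plate) below the hinge at the top edge, so the moment about the hinge is M = F × 1.53372 = 74.9383 × 1.53372 = 114.934 kN·m.
A normal force at the bottom, 2.7 m from the hinge, must supply this moment: P = 114.934/2.7 = 42.5681 kN.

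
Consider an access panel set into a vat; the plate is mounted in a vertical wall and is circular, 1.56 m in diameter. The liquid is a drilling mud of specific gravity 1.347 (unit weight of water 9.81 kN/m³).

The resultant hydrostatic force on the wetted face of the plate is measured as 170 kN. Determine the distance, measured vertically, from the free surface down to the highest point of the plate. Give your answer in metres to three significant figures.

d_top ≈ 5.95 m

γ = 1.347 × 9.81 = 13.21407 kN/m³.
A = π(0.78)² = 1.91134 m².
From F = γ·h_c·A, the centroid depth is h_c = 170/(13.21407 × 1.91134) = 6.73092 m.
The centroid is at the centre, 0.78 m below the top of the plate, so the highest point sits at h_top = 6.73092 − 0.78 = 5.95092 m below the surface.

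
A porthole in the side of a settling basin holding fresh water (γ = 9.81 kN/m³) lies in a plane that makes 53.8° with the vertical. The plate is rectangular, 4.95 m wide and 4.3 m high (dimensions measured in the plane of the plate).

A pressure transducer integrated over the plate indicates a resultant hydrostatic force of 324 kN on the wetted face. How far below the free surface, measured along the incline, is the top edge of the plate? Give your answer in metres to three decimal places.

γ = 9.81 kN/m³.
A = 4.95 × 4.3 = 21.285 m².
From F = γ·h_c·A, the centroid depth is h_c = 324/(9.81 × 21.285) = 1.55168 m.
The plate makes 53.8° with the vertical, i.e. θ = 90° − 53.8° = 36.2° to the horizontal. Measuring y along the incline from the free-surface line, vertical depth h = y·sinθ with sinθ = 0.590606.
Along the incline, y_c = h_c/sinθ = 1.55168/0.590606 = 2.62727 m.
The centroid lies 4.3/2 = 2.15 m below the top edge, so the top edge sits at y_top = 2.62727 − 2.15 = 0.47727 m along the incline.

y_top ≈ 0.477 m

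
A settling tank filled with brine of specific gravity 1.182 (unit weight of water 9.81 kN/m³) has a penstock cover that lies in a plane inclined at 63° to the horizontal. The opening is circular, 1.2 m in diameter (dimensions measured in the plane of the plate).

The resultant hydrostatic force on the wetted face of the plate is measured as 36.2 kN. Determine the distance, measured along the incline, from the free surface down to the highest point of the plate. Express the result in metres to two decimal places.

y_top ≈ 2.50 m

γ = 1.182 × 9.81 = 11.59542 kN/m³.
A = π(0.6)² = 1.13097 m².
From F = γ·h_c·A, the centroid depth is h_c = 36.2/(11.59542 × 1.13097) = 2.76039 m.
Let θ = 63° be the plate's angle to the horizontal; measure y along the incline from where the plane meets the free surface. Vertical depth h = y·sinθ with sinθ = 0.891007.
Along the incline, y_c = h_c/sinθ = 2.76039/0.891007 = 3.09806 m.
The centroid is at the centre, 0.6 m below the top of the plate, so the highest point sits at y_top = 3.09806 − 0.6 = 2.49806 m along the incline.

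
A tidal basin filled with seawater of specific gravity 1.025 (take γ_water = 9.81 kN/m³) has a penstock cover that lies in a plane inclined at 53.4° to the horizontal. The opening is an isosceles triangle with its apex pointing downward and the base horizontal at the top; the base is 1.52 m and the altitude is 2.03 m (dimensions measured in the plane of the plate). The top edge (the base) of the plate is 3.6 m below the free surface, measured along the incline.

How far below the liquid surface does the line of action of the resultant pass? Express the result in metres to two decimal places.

γ = 1.025 × 9.81 = 10.05525 kN/m³.
Let θ = 53.4° be the plate's angle to the horizontal; measure y along the incline from where the plane meets the free surface. Vertical depth h = y·sinθ with sinθ = 0.802817.
With the apex down, the centroid sits h/3 = 2.03/3 = 0.676667 m below the base (the top edge), so y_c = 3.6 + 0.676667 = 4.27667 m and h_c = 4.27667 × 0.802817 = 3.43338 m.
A = ½ × 1.52 × 2.03 = 1.5428 m².
Resultant F = γ·h_c·A = 10.05525 × 3.43338 × 1.5428 = 53.2628 kN.
I_c = b·h³/36 = 1.52 × 2.03³/36 = 0.353207 m⁴.
Centre of pressure: y_p = y_c + I_c/(y_c·A) = 4.27667 + 0.353207/(4.27667 × 1.5428) = 4.27667 + 0.0535321 = 4.3302 m along the plane.
Vertically, h_p = y_p·sinθ = 4.3302 × 0.802817 = 3.47636 m.

h_p = 3.48 m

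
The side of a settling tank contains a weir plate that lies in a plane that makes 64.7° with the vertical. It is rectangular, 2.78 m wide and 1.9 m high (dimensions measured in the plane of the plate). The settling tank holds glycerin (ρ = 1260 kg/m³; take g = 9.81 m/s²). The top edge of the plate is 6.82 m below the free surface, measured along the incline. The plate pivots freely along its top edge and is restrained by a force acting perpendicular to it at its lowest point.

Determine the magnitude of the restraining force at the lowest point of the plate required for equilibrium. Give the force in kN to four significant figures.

P ≈ 112.8 kN

γ = ρg = 1260 × 9.81 / 1000 = 12.3606 kN/m³.
The plate makes 64.7° with the vertical, i.e. θ = 90° − 64.7° = 25.3° to the horizontal. Measuring y along the incline from the free-surface line, vertical depth h = y·sinθ with sinθ = 0.427358.
The centroid lies 1.9/2 = 0.95 m below the top edge, so y_c = 6.82 + 0.95 = 7.77 m and h_c = 7.77 × 0.427358 = 3.32057 m.
A = 2.78 × 1.9 = 5.282 m².
Resultant F = γ·h_c·A = 12.3606 × 3.32057 × 5.282 = 216.796 kN.
I_c = b·h³/12 = 2.78 × 1.9³/12 = 1.589 m⁴.
Centre of pressure: y_p = y_c + I_c/(y_c·A) = 7.77 + 1.589/(7.77 × 5.282) = 7.77 + 0.0387172 = 7.80872 m along the plane.
The resultant acts 0.95 + 0.0387172 = 0.988717 m (along the plate) below the hinge at the top edge, so the moment about the hinge is M = F × 0.988717 = 216.796 × 0.988717 = 214.35 kN·m.
A normal force at the bottom, 1.9 m from the hinge, must supply this moment: P = 214.35/1.9 = 112.816 kN.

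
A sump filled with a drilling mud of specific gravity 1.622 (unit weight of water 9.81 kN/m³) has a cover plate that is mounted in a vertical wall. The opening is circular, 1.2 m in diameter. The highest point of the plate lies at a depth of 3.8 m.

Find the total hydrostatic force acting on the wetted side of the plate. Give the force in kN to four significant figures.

γ = 1.622 × 9.81 = 15.91182 kN/m³.
The centroid is at the centre, 0.6 m below the top of the plate, so the centroid depth is h_c = 3.8 + 0.6 = 4.4 m.
A = π(0.6)² = 1.13097 m².
Resultant F = γ·h_c·A = 15.91182 × 4.4 × 1.13097 = 79.1815 kN.

F ≈ 79.18 kN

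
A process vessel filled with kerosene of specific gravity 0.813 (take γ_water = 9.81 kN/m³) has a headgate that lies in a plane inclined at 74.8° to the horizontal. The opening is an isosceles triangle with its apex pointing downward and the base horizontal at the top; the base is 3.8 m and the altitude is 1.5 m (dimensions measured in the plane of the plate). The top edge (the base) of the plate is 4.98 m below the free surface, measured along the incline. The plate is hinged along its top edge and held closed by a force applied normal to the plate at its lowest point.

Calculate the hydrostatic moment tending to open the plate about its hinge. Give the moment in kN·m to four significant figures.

M ≈ 62.84 kN·m

γ = 0.813 × 9.81 = 7.97553 kN/m³.
Let θ = 74.8° be the plate's angle to the horizontal; measure y along the incline from where the plane meets the free surface. Vertical depth h = y·sinθ with sinθ = 0.965016.
With the apex down, the centroid sits h/3 = 1.5/3 = 0.5 m below the base (the top edge), so y_c = 4.98 + 0.5 = 5.48 m and h_c = 5.48 × 0.965016 = 5.28829 m.
A = ½ × 3.8 × 1.5 = 2.85 m².
Resultant F = γ·h_c·A = 7.97553 × 5.28829 × 2.85 = 120.204 kN.
I_c = b·h³/36 = 3.8 × 1.5³/36 = 0.35625 m⁴.
Centre of pressure: y_p = y_c + I_c/(y_c·A) = 5.48 + 0.35625/(5.48 × 2.85) = 5.48 + 0.0228102 = 5.50281 m along the plane.
The resultant acts 0.5 + 0.0228102 = 0.52281 m (along the plate) below the hinge at the top edge, so the moment about the hinge is M = F × 0.52281 = 120.204 × 0.52281 = 62.8439 kN·m.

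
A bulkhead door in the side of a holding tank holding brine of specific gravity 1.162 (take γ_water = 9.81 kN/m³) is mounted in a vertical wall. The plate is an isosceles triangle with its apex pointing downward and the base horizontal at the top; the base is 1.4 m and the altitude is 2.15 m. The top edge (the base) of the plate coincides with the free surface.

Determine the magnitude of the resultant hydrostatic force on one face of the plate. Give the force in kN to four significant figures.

F ≈ 12.30 kN

γ = 1.162 × 9.81 = 11.39922 kN/m³.
With the apex down, the centroid sits h/3 = 2.15/3 = 0.716667 m below the base (the top edge), so the centroid depth is h_c = 0.716667 m.
A = ½ × 1.4 × 2.15 = 1.505 m².
Resultant F = γ·h_c·A = 11.39922 × 0.716667 × 1.505 = 12.295 kN.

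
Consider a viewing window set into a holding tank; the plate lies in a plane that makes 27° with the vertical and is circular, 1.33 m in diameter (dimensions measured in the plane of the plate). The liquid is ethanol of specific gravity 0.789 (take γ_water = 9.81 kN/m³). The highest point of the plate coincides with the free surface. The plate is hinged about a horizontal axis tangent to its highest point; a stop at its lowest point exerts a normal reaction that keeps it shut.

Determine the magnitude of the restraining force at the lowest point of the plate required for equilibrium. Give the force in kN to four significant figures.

P ≈ 3.982 kN

γ = 0.789 × 9.81 = 7.74009 kN/m³.
The plate makes 27° with the vertical, i.e. θ = 90° − 27° = 63° to the horizontal. Measuring y along the incline from the free-surface line, vertical depth h = y·sinθ with sinθ = 0.891007.
The centroid is at the centre, 0.665 m below the top of the plate, so y_c = 0.665 m and h_c = 0.665 × 0.891007 = 0.59252 m.
A = π(0.665)² = 1.38929 m².
Resultant F = γ·h_c·A = 7.74009 × 0.59252 × 1.38929 = 6.3715 kN.
I_c = πr⁴/4 = π × 0.665⁴/4 = 0.153595 m⁴.
Centre of pressure: y_p = y_c + I_c/(y_c·A) = 0.665 + 0.153595/(0.665 × 1.38929) = 0.665 + 0.16625 = 0.83125 m along the plane.
The resultant acts 0.665 + 0.16625 = 0.83125 m (along the plate) below the hinge at the top edge, so the moment about the hinge is M = F × 0.83125 = 6.3715 × 0.83125 = 5.29631 kN·m.
A normal force at the bottom, 1.33 m from the hinge, must supply this moment: P = 5.29631/1.33 = 3.98219 kN.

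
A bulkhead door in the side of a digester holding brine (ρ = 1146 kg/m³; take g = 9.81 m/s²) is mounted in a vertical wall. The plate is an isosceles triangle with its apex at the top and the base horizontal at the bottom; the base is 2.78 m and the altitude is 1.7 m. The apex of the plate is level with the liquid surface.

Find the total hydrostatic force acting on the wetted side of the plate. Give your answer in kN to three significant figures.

γ = ρg = 1146 × 9.81 / 1000 = 11.24226 kN/m³.
With the apex up, the centroid sits 2h/3 = 2 × 1.7/3 = 1.13333 m below the apex, so the centroid depth is h_c = 1.13333 m.
A = ½ × 2.78 × 1.7 = 2.363 m².
Resultant F = γ·h_c·A = 11.24226 × 1.13333 × 2.363 = 30.1074 kN.

F ≈ 30.1 kN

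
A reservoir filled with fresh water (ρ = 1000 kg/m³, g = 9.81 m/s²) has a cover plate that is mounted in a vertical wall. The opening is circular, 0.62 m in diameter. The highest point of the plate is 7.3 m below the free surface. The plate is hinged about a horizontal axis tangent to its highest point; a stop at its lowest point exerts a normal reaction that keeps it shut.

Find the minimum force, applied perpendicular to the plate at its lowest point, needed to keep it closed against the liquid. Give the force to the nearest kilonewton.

γ = ρg = 1000 × 9.81 = 9810 N/m³ = 9.81 kN/m³.
The centroid is at the centre, 0.31 m below the top of the plate, so the centroid depth is h_c = 7.3 + 0.31 = 7.61 m.
A = π(0.31)² = 0.301907 m².
Resultant F = γ·h_c·A = 9.81 × 7.61 × 0.301907 = 22.5386 kN.
I_c = πr⁴/4 = π × 0.31⁴/4 = 0.00725332 m⁴.
Centre of pressure: y_p = y_c + I_c/(y_c·A) = 7.61 + 0.00725332/(7.61 × 0.301907) = 7.61 + 0.00315703 = 7.61316 m along the plane.
The resultant acts 0.31 + 0.00315703 = 0.313157 m (along the plate) below the hinge at the top edge, so the moment about the hinge is M = F × 0.313157 = 22.5386 × 0.313157 = 7.05812 kN·m.
A normal force at the bottom, 0.62 m from the hinge, must supply this moment: P = 7.05812/0.62 = 11.3841 kN.

P ≈ 11 kN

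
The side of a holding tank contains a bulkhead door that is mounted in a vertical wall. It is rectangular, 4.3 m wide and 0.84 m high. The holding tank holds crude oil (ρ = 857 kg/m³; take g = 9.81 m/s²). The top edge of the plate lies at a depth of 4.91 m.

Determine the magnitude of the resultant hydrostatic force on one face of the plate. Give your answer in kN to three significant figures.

F ≈ 162 kN

γ = ρg = 857 × 9.81 / 1000 = 8.40717 kN/m³.
The centroid lies 0.84/2 = 0.42 m below the top edge, so the centroid depth is h_c = 4.91 + 0.42 = 5.33 m.
A = 4.3 × 0.84 = 3.612 m².
Resultant F = γ·h_c·A = 8.40717 × 5.33 × 3.612 = 161.855 kN.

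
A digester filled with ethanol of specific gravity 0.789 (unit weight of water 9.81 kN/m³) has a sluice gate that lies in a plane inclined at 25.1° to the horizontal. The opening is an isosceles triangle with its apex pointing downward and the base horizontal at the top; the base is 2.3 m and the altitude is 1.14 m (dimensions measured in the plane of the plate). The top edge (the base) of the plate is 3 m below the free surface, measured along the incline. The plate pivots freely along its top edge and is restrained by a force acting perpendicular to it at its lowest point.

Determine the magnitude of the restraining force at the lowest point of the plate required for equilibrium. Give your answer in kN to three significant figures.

P ≈ 5.12 kN

γ = 0.789 × 9.81 = 7.74009 kN/m³.
Let θ = 25.1° be the plate's angle to the horizontal; measure y along the incline from where the plane meets the free surface. Vertical depth h = y·sinθ with sinθ = 0.424199.
With the apex down, the centroid sits h/3 = 1.14/3 = 0.38 m below the base (the top edge), so y_c = 3 + 0.38 = 3.38 m and h_c = 3.38 × 0.424199 = 1.43379 m.
A = ½ × 2.3 × 1.14 = 1.311 m².
Resultant F = γ·h_c·A = 7.74009 × 1.43379 × 1.311 = 14.549 kN.
I_c = b·h³/36 = 2.3 × 1.14³/36 = 0.0946542 m⁴.
Centre of pressure: y_p = y_c + I_c/(y_c·A) = 3.38 + 0.0946542/(3.38 × 1.311) = 3.38 + 0.0213609 = 3.40136 m along the plane.
The resultant acts 0.38 + 0.0213609 = 0.401361 m (along the plate) below the hinge at the top edge, so the moment about the hinge is M = F × 0.401361 = 14.549 × 0.401361 = 5.8394 kN·m.
A normal force at the bottom, 1.14 m from the hinge, must supply this moment: P = 5.8394/1.14 = 5.12228 kN.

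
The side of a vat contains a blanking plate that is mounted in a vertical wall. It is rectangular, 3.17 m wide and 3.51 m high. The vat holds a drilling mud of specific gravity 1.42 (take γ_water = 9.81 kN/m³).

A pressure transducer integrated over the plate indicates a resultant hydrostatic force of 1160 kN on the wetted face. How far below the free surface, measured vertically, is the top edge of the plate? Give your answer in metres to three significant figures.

d_top ≈ 5.73 m

γ = 1.42 × 9.81 = 13.9302 kN/m³.
A = 3.17 × 3.51 = 11.1267 m².
From F = γ·h_c·A, the centroid depth is h_c = 1160/(13.9302 × 11.1267) = 7.48401 m.
The centroid lies 3.51/2 = 1.755 m below the top edge, so the top edge sits at h_top = 7.48401 − 1.755 = 5.72901 m below the surface.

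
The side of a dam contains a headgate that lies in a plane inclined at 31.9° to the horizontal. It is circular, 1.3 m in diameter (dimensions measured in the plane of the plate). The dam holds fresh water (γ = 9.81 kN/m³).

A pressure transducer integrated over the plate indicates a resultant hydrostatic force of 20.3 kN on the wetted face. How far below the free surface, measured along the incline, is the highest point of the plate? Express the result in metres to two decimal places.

y_top ≈ 2.30 m

γ = 9.81 kN/m³.
A = π(0.65)² = 1.32732 m².
From F = γ·h_c·A, the centroid depth is h_c = 20.3/(9.81 × 1.32732) = 1.55902 m.
Let θ = 31.9° be the plate's angle to the horizontal; measure y along the incline from where the plane meets the free surface. Vertical depth h = y·sinθ with sinθ = 0.528438.
Along the incline, y_c = h_c/sinθ = 1.55902/0.528438 = 2.95024 m.
The centroid is at the centre, 0.65 m below the top of the plate, so the highest point sits at y_top = 2.95024 − 0.65 = 2.30024 m along the incline.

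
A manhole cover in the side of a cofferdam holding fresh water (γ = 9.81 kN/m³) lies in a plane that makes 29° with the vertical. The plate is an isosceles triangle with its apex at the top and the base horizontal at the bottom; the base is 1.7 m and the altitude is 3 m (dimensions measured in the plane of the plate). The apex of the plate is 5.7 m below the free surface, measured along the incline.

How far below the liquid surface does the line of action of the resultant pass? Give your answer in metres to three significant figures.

h_p = 6.79 m

γ = 9.81 kN/m³.
The plate makes 29° with the vertical, i.e. θ = 90° − 29° = 61° to the horizontal. Measuring y along the incline from the free-surface line, vertical depth h = y·sinθ with sinθ = 0.874620.
With the apex up, the centroid sits 2h/3 = 2 × 3/3 = 2 m below the apex, so y_c = 5.7 + 2 = 7.7 m and h_c = 7.7 × 0.874620 = 6.73457 m.
A = ½ × 1.7 × 3 = 2.55 m².
Resultant F = γ·h_c·A = 9.81 × 6.73457 × 2.55 = 168.469 kN.
I_c = b·h³/36 = 1.7 × 3³/36 = 1.275 m⁴.
Centre of pressure: y_p = y_c + I_c/(y_c·A) = 7.7 + 1.275/(7.7 × 2.55) = 7.7 + 0.0649351 = 7.76494 m along the plane.
Vertically, h_p = y_p·sinθ = 7.76494 × 0.874620 = 6.79137 m.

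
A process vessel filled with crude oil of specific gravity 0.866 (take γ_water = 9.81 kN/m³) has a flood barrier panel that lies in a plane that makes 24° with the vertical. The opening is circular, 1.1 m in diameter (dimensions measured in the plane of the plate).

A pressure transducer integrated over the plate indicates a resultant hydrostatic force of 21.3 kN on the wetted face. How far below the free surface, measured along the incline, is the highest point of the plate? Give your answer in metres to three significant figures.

y_top ≈ 2.34 m

γ = 0.866 × 9.81 = 8.49546 kN/m³.
A = π(0.55)² = 0.950332 m².
From F = γ·h_c·A, the centroid depth is h_c = 21.3/(8.49546 × 0.950332) = 2.63826 m.
The plate makes 24° with the vertical, i.e. θ = 90° − 24° = 66° to the horizontal. Measuring y along the incline from the free-surface line, vertical depth h = y·sinθ with sinθ = 0.913545.
Along the incline, y_c = h_c/sinθ = 2.63826/0.913545 = 2.88794 m.
The centroid is at the centre, 0.55 m below the top of the plate, so the highest point sits at y_top = 2.88794 − 0.55 = 2.33794 m along the incline.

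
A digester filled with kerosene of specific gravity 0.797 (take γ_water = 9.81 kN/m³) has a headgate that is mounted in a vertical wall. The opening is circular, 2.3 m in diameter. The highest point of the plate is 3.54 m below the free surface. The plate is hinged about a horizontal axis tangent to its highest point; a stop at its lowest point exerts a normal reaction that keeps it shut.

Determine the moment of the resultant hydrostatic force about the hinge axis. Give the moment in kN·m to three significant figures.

γ = 0.797 × 9.81 = 7.81857 kN/m³.
The centroid is at the centre, 1.15 m below the top of the plate, so the centroid depth is h_c = 3.54 + 1.15 = 4.69 m.
A = π(1.15)² = 4.15476 m².
Resultant F = γ·h_c·A = 7.81857 × 4.69 × 4.15476 = 152.351 kN.
I_c = πr⁴/4 = π × 1.15⁴/4 = 1.37367 m⁴.
Centre of pressure: y_p = y_c + I_c/(y_c·A) = 4.69 + 1.37367/(4.69 × 4.15476) = 4.69 + 0.0704959 = 4.7605 m along the plane.
The resultant acts 1.15 + 0.0704959 = 1.2205 m (along the plate) below the hinge at the top edge, so the moment about the hinge is M = F × 1.2205 = 152.351 × 1.2205 = 185.944 kN·m.

M ≈ 186 kN·m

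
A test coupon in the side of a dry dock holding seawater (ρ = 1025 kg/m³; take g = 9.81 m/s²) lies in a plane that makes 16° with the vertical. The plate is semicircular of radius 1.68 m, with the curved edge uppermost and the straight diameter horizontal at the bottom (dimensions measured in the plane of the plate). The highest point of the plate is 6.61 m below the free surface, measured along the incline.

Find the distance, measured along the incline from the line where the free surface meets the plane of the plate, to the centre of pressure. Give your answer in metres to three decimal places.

y_p = 7.603 m

γ = ρg = 1025 × 9.81 / 1000 = 10.05525 kN/m³.
The plate makes 16° with the vertical, i.e. θ = 90° − 16° = 74° to the horizontal. Measuring y along the incline from the free-surface line, vertical depth h = y·sinθ with sinθ = 0.961262.
The centroid lies 4r/(3π) = 0.713014 m above the diameter, so r − 4r/(3π) = 1.68 − 0.713014 = 0.966986 m below the topmost point, so y_c = 6.61 + 0.966986 = 7.57699 m and h_c = 7.57699 × 0.961262 = 7.28347 m.
A = πr²/2 = π × 1.68²/2 = 4.43342 m².
Resultant F = γ·h_c·A = 10.05525 × 7.28347 × 4.43342 = 324.691 kN.
I_c = (π/8 − 8/(9π))·r⁴ = 0.109757 × 1.68⁴ = 0.874318 m⁴.
Centre of pressure: y_p = y_c + I_c/(y_c·A) = 7.57699 + 0.874318/(7.57699 × 4.43342) = 7.57699 + 0.0260276 = 7.60302 m along the plane.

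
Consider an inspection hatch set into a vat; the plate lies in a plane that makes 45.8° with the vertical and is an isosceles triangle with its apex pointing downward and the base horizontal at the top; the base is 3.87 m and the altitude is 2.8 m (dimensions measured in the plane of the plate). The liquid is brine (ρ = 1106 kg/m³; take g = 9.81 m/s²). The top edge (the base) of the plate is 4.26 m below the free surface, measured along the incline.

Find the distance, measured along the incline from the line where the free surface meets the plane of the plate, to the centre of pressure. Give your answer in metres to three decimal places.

γ = ρg = 1106 × 9.81 / 1000 = 10.84986 kN/m³.
The plate makes 45.8° with the vertical, i.e. θ = 90° − 45.8° = 44.2° to the horizontal. Measuring y along the incline from the free-surface line, vertical depth h = y·sinθ with sinθ = 0.697165.
With the apex down, the centroid sits h/3 = 2.8/3 = 0.933333 m below the base (the top edge), so y_c = 4.26 + 0.933333 = 5.19333 m and h_c = 5.19333 × 0.697165 = 3.62061 m.
A = ½ × 3.87 × 2.8 = 5.418 m².
Resultant F = γ·h_c·A = 10.84986 × 3.62061 × 5.418 = 212.836 kN.
I_c = b·h³/36 = 3.87 × 2.8³/36 = 2.35984 m⁴.
Centre of pressure: y_p = y_c + I_c/(y_c·A) = 5.19333 + 2.35984/(5.19333 × 5.418) = 5.19333 + 0.0838683 = 5.2772 m along the plane.

y_p = 5.277 m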